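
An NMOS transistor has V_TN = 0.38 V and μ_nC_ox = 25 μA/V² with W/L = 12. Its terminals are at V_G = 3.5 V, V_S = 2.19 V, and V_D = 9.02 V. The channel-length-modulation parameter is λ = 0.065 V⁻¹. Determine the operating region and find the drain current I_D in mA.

Saturation; I_D = 0.187 mA

V_GS = V_G − V_S = 3.5 − 2.19 = 1.31 V; V_DS = V_D − V_S = 9.02 − 2.19 = 6.83 V.
k_n = μ_nC_ox · (W/L) = 0.3 mA/V².
V_ov = V_GS − V_TN = 1.31 − 0.38 = 0.93 V.
Since V_DS = 6.83 V ≥ V_ov = 0.93 V, the device is in saturation.
I_D = ½ k_n V_ov² (1 + λ V_DS) = 0.5 × 0.3 × 0.93² × (1 + 0.065 × 6.83) = 0.187 mA.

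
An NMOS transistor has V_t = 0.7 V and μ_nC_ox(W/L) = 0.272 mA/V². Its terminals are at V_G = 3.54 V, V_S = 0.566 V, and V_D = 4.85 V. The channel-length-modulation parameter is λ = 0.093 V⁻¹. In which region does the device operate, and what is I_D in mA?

Saturation; I_D = 0.983 mA

V_GS = V_G − V_S = 3.54 − 0.566 = 2.97 V; V_DS = V_D − V_S = 4.85 − 0.566 = 4.28 V.
V_ov = V_GS − V_t = 2.97 − 0.7 = 2.27 V.
Since V_DS = 4.28 V ≥ V_ov = 2.27 V, the device is in saturation.
I_D = ½ k_n V_ov² (1 + λ V_DS) = 0.5 × 0.272 × 2.27² × (1 + 0.093 × 4.28) = 0.983 mA.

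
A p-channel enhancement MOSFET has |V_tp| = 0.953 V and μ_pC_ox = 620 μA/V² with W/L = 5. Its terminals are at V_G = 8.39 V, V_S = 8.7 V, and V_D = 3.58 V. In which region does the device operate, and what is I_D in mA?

Cutoff; I_D = 0 mA

V_SG = V_S − V_G = 8.7 − 8.39 = 0.31 V; V_SD = V_S − V_D = 8.7 − 3.58 = 5.12 V.
V_SG = 0.31 V < |V_tp| = 0.953 V, so the transistor is in cutoff.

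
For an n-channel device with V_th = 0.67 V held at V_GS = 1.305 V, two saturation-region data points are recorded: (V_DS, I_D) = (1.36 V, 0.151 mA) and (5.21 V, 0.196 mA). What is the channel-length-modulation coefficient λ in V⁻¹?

λ = 0.0865 V⁻¹

With V_GS fixed, I_D ∝ (1 + λ V_DS) in saturation, so I_D2/I_D1 = (1 + λ V_DS2)/(1 + λ V_DS1).
0.196/0.151 = 1.298 = (1 + 5.21 λ)/(1 + 1.36 λ).
Solving: λ (I_D1 V_DS2 − I_D2 V_DS1) = I_D2 − I_D1, so λ = (0.196 − 0.151) / (0.151 × 5.21 − 0.196 × 1.36) = 0.045 / 0.52 = 0.0865 V⁻¹.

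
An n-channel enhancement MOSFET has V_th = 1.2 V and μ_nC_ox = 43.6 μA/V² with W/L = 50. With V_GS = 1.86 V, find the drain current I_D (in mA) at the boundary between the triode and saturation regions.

I_D = 0.475 mA

At the boundary V_DS = V_ov = V_GS − V_th = 1.86 − 1.2 = 0.66 V.
k_n = μ_nC_ox · (W/L) = 2.18 mA/V².
I_D = ½ k_n V_ov² = 0.5 × 2.18 × 0.66² = 0.475 mA.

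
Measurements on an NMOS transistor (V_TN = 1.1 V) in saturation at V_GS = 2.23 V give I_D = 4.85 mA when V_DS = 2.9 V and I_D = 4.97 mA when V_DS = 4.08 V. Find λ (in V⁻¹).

With V_GS fixed, I_D ∝ (1 + λ V_DS) in saturation, so I_D2/I_D1 = (1 + λ V_DS2)/(1 + λ V_DS1).
4.97/4.85 = 1.025 = (1 + 4.08 λ)/(1 + 2.9 λ).
Solving: λ (I_D1 V_DS2 − I_D2 V_DS1) = I_D2 − I_D1, so λ = (4.97 − 4.85) / (4.85 × 4.08 − 4.97 × 2.9) = 0.12 / 5.38 = 0.0223 V⁻¹.

λ = 0.0223 V⁻¹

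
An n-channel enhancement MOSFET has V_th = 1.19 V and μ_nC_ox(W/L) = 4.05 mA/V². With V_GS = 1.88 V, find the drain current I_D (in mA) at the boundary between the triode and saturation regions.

At the boundary V_DS = V_ov = V_GS − V_th = 1.88 − 1.19 = 0.69 V.
I_D = ½ k_n V_ov² = 0.5 × 4.05 × 0.69² = 0.964 mA.

I_D = 0.964 mA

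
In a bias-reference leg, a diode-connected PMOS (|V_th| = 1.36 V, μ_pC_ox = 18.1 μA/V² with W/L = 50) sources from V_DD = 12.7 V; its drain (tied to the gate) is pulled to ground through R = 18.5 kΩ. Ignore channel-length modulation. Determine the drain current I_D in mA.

With gate tied to drain, V_SG = V_SD ≥ V_SG − |V_th|, so the device is in saturation.
k_p = μ_pC_ox · (W/L) = 0.905 mA/V².
KCL at the drain: ½ k_p (V_SG − |V_th|)² = (V_DD − V_SG)/R.
Let x = V_SG − 1.36. Then 8.37 x² + x − 11.34 = 0, giving x = 1.11 V (positive root), so V_SG = 2.47 V.
I_D = (V_DD − V_SG)/R = (12.7 − 2.47) / 18.5 = 0.553 mA.

I_D = 0.553 mA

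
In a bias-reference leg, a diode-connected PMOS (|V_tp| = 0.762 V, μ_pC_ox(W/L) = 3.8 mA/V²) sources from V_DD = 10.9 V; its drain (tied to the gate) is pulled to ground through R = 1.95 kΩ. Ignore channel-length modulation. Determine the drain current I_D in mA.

I_D = 4.42 mA

With gate tied to drain, V_SG = V_SD ≥ V_SG − |V_tp|, so the device is in saturation.
KCL at the drain: ½ k_p (V_SG − |V_tp|)² = (V_DD − V_SG)/R.
Let x = V_SG − 0.762. Then 3.7 x² + x − 10.14 = 0, giving x = 1.52 V (positive root), so V_SG = 2.29 V.
I_D = (V_DD − V_SG)/R = (10.9 − 2.29) / 1.95 = 4.42 mA.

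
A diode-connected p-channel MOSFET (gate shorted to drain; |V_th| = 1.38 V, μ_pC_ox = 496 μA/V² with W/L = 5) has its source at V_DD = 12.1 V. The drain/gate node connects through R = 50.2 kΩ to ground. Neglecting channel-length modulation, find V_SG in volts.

With gate tied to drain, V_SG = V_SD ≥ V_SG − |V_th|, so the device is in saturation.
k_p = μ_pC_ox · (W/L) = 2.48 mA/V².
KCL at the drain: ½ k_p (V_SG − |V_th|)² = (V_DD − V_SG)/R.
Let x = V_SG − 1.38. Then 62.2 x² + x − 10.72 = 0, giving x = 0.407 V (positive root), so V_SG = 1.79 V.
I_D = (V_DD − V_SG)/R = (12.1 − 1.79) / 50.2 = 0.205 mA.

V_SG = 1.79 V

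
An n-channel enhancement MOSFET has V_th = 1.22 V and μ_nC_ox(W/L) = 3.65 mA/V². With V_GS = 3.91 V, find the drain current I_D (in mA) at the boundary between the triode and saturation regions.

I_D = 13.2 mA

At the boundary V_DS = V_ov = V_GS − V_th = 3.91 − 1.22 = 2.69 V.
I_D = ½ k_n V_ov² = 0.5 × 3.65 × 2.69² = 13.2 mA.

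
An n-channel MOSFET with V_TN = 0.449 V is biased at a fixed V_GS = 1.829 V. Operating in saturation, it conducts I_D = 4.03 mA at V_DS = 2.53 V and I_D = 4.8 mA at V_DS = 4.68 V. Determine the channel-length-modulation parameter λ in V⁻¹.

λ = 0.115 V⁻¹

With V_GS fixed, I_D ∝ (1 + λ V_DS) in saturation, so I_D2/I_D1 = (1 + λ V_DS2)/(1 + λ V_DS1).
4.8/4.03 = 1.191 = (1 + 4.68 λ)/(1 + 2.53 λ).
Solving: λ (I_D1 V_DS2 − I_D2 V_DS1) = I_D2 − I_D1, so λ = (4.8 − 4.03) / (4.03 × 4.68 − 4.8 × 2.53) = 0.77 / 6.72 = 0.115 V⁻¹.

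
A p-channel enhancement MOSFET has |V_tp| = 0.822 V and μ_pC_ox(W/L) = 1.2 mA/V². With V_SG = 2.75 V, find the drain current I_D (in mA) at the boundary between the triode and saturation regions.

At the boundary V_SD = V_ov = V_SG − |V_tp| = 2.75 − 0.822 = 1.93 V.
I_D = ½ k_p V_ov² = 0.5 × 1.2 × 1.93² = 2.23 mA.

I_D = 2.23 mA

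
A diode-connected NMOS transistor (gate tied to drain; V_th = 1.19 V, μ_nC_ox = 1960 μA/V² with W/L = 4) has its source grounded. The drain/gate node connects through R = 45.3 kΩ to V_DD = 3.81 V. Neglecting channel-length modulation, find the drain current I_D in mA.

I_D = 0.0552 mA

With gate tied to drain, V_GS = V_DS ≥ V_GS − V_th, so the device is in saturation.
k_n = μ_nC_ox · (W/L) = 7.84 mA/V².
KCL at the drain: ½ k_n (V_GS − V_th)² = (V_DD − V_GS)/R.
Let x = V_GS − 1.19. Then 178 x² + x − 2.62 = 0, giving x = 0.119 V (positive root), so V_GS = 1.31 V.
I_D = (V_DD − V_GS)/R = (3.81 − 1.31) / 45.3 = 0.0552 mA.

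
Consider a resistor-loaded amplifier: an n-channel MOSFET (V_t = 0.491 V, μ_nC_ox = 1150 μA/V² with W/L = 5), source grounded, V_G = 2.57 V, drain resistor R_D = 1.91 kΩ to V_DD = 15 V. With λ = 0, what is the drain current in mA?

V_GS = V_G = 2.57 V, so V_ov = 2.57 − 0.491 = 2.08 V.
k_n = μ_nC_ox · (W/L) = 5.75 mA/V².
Assume saturation: I_D = ½ k_n V_ov² = 0.5 × 5.75 × 2.08² = 12.4 mA, giving V_DS = V_DD − I_D R_D = 15 − 12.4 × 1.91 = -8.73 V.
But -8.73 V < V_ov = 2.08 V, so the device is actually in triode.
In triode I_D = k_n[V_ov V_DS − ½ V_DS²] and I_D = (V_DD − V_DS)/R_D. Equating: 5.49 V_DS² − 23.83 V_DS + 15 = 0, giving V_DS = 0.764 V (the root below V_ov).
I_D = (15 − 0.764) / 1.91 = 7.45 mA.

I_D = 7.45 mA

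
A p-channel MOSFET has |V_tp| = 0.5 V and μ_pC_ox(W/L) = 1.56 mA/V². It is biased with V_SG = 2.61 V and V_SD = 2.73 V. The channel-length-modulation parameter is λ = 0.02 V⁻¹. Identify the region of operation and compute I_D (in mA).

Saturation; I_D = 3.66 mA

V_ov = V_SG − |V_tp| = 2.61 − 0.5 = 2.11 V.
Since V_SD = 2.73 V ≥ V_ov = 2.11 V, the device is in saturation.
I_D = ½ k_p V_ov² (1 + λ V_SD) = 0.5 × 1.56 × 2.11² × (1 + 0.02 × 2.73) = 3.66 mA.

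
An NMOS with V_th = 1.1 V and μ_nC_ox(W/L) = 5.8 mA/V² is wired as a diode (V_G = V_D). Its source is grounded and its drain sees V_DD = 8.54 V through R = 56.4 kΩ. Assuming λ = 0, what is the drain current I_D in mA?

I_D = 0.128 mA

With gate tied to drain, V_GS = V_DS ≥ V_GS − V_th, so the device is in saturation.
KCL at the drain: ½ k_n (V_GS − V_th)² = (V_DD − V_GS)/R.
Let x = V_GS − 1.1. Then 164 x² + x − 7.44 = 0, giving x = 0.21 V (positive root), so V_GS = 1.31 V.
I_D = (V_DD − V_GS)/R = (8.54 − 1.31) / 56.4 = 0.128 mA.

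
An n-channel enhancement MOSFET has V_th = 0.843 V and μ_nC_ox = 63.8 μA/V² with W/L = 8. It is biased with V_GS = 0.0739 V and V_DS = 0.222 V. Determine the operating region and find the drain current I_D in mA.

V_GS = 0.0739 V < V_th = 0.843 V, so the transistor is in cutoff.

Cutoff; I_D = 0 mA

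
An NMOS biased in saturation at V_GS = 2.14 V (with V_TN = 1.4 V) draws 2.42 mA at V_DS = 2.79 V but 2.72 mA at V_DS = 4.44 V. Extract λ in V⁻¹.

λ = 0.0951 V⁻¹

With V_GS fixed, I_D ∝ (1 + λ V_DS) in saturation, so I_D2/I_D1 = (1 + λ V_DS2)/(1 + λ V_DS1).
2.72/2.42 = 1.124 = (1 + 4.44 λ)/(1 + 2.79 λ).
Solving: λ (I_D1 V_DS2 − I_D2 V_DS1) = I_D2 − I_D1, so λ = (2.72 − 2.42) / (2.42 × 4.44 − 2.72 × 2.79) = 0.3 / 3.16 = 0.0951 V⁻¹.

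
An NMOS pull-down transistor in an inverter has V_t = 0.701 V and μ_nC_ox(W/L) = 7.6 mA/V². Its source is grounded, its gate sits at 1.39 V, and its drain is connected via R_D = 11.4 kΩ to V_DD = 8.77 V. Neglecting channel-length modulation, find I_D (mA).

I_D = 0.755 mA

V_GS = V_G = 1.39 V, so V_ov = 1.39 − 0.701 = 0.689 V.
Assume saturation: I_D = ½ k_n V_ov² = 0.5 × 7.6 × 0.689² = 1.8 mA, giving V_DS = V_DD − I_D R_D = 8.77 − 1.8 × 11.4 = -11.8 V.
But -11.8 V < V_ov = 0.689 V, so the device is actually in triode.
In triode I_D = k_n[V_ov V_DS − ½ V_DS²] and I_D = (V_DD − V_DS)/R_D. Equating: 43.3 V_DS² − 60.69 V_DS + 8.77 = 0, giving V_DS = 0.164 V (the root below V_ov).
I_D = (8.77 − 0.164) / 11.4 = 0.755 mA.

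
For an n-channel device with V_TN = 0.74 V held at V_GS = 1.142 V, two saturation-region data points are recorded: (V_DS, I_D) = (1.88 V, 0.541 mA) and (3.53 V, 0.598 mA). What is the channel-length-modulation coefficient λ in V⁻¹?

With V_GS fixed, I_D ∝ (1 + λ V_DS) in saturation, so I_D2/I_D1 = (1 + λ V_DS2)/(1 + λ V_DS1).
0.598/0.541 = 1.105 = (1 + 3.53 λ)/(1 + 1.88 λ).
Solving: λ (I_D1 V_DS2 − I_D2 V_DS1) = I_D2 − I_D1, so λ = (0.598 − 0.541) / (0.541 × 3.53 − 0.598 × 1.88) = 0.057 / 0.785 = 0.0726 V⁻¹.

λ = 0.0726 V⁻¹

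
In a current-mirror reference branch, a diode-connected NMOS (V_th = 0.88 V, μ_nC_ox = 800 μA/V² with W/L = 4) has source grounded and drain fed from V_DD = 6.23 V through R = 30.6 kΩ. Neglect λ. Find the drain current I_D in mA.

With gate tied to drain, V_GS = V_DS ≥ V_GS − V_th, so the device is in saturation.
k_n = μ_nC_ox · (W/L) = 3.2 mA/V².
KCL at the drain: ½ k_n (V_GS − V_th)² = (V_DD − V_GS)/R.
Let x = V_GS − 0.88. Then 49 x² + x − 5.35 = 0, giving x = 0.321 V (positive root), so V_GS = 1.2 V.
I_D = (V_DD − V_GS)/R = (6.23 − 1.2) / 30.6 = 0.164 mA.

I_D = 0.164 mA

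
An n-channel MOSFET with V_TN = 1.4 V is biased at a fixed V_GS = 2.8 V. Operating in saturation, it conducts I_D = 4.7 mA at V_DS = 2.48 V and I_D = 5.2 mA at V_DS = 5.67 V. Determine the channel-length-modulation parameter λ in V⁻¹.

λ = 0.0364 V⁻¹

With V_GS fixed, I_D ∝ (1 + λ V_DS) in saturation, so I_D2/I_D1 = (1 + λ V_DS2)/(1 + λ V_DS1).
5.2/4.7 = 1.106 = (1 + 5.67 λ)/(1 + 2.48 λ).
Solving: λ (I_D1 V_DS2 − I_D2 V_DS1) = I_D2 − I_D1, so λ = (5.2 − 4.7) / (4.7 × 5.67 − 5.2 × 2.48) = 0.5 / 13.8 = 0.0364 V⁻¹.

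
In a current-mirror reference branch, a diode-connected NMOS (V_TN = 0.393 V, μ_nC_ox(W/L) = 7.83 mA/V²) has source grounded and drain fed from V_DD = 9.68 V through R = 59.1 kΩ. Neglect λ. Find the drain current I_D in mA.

With gate tied to drain, V_GS = V_DS ≥ V_GS − V_TN, so the device is in saturation.
KCL at the drain: ½ k_n (V_GS − V_TN)² = (V_DD − V_GS)/R.
Let x = V_GS − 0.393. Then 231 x² + x − 9.287 = 0, giving x = 0.198 V (positive root), so V_GS = 0.591 V.
I_D = (V_DD − V_GS)/R = (9.68 − 0.591) / 59.1 = 0.154 mA.

I_D = 0.154 mA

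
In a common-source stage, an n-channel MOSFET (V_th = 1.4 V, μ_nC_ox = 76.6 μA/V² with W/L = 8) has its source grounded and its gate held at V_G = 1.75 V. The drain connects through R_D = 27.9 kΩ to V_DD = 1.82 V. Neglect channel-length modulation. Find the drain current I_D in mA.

V_GS = V_G = 1.75 V, so V_ov = 1.75 − 1.4 = 0.35 V.
k_n = μ_nC_ox · (W/L) = 0.6128 mA/V².
Assume saturation: I_D = ½ k_n V_ov² = 0.5 × 0.6128 × 0.35² = 0.0375 mA, giving V_DS = V_DD − I_D R_D = 1.82 − 0.0375 × 27.9 = 0.773 V.
V_DS = 0.773 V ≥ V_ov = 0.35 V, confirming saturation.

I_D = 0.0375 mA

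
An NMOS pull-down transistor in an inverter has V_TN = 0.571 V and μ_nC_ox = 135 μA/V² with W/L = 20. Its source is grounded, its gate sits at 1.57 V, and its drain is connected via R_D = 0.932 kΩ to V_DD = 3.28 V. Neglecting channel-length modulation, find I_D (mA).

V_GS = V_G = 1.57 V, so V_ov = 1.57 − 0.571 = 0.999 V.
k_n = μ_nC_ox · (W/L) = 2.7 mA/V².
Assume saturation: I_D = ½ k_n V_ov² = 0.5 × 2.7 × 0.999² = 1.35 mA, giving V_DS = V_DD − I_D R_D = 3.28 − 1.35 × 0.932 = 2.02 V.
V_DS = 2.02 V ≥ V_ov = 0.999 V, confirming saturation.

I_D = 1.35 mA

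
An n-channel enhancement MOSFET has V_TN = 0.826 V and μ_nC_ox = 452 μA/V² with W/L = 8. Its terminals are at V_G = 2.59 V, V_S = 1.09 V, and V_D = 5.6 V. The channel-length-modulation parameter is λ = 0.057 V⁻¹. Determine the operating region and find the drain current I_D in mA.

Saturation; I_D = 1.03 mA

V_GS = V_G − V_S = 2.59 − 1.09 = 1.5 V; V_DS = V_D − V_S = 5.6 − 1.09 = 4.51 V.
k_n = μ_nC_ox · (W/L) = 3.616 mA/V².
V_ov = V_GS − V_TN = 1.5 − 0.826 = 0.674 V.
Since V_DS = 4.51 V ≥ V_ov = 0.674 V, the device is in saturation.
I_D = ½ k_n V_ov² (1 + λ V_DS) = 0.5 × 3.616 × 0.674² × (1 + 0.057 × 4.51) = 1.03 mA.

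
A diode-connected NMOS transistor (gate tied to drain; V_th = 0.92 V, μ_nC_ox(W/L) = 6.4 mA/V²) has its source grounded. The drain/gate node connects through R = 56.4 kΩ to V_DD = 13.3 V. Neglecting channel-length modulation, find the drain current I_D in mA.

I_D = 0.215 mA

With gate tied to drain, V_GS = V_DS ≥ V_GS − V_th, so the device is in saturation.
KCL at the drain: ½ k_n (V_GS − V_th)² = (V_DD − V_GS)/R.
Let x = V_GS − 0.92. Then 180 x² + x − 12.38 = 0, giving x = 0.259 V (positive root), so V_GS = 1.18 V.
I_D = (V_DD − V_GS)/R = (13.3 − 1.18) / 56.4 = 0.215 mA.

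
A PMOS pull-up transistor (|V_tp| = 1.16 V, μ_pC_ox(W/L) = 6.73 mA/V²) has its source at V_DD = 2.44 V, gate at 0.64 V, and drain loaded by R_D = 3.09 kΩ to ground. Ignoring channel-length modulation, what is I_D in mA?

V_SG = V_DD − V_G = 2.44 − 0.64 = 1.8 V, so V_ov = 1.8 − 1.16 = 0.64 V.
Assume saturation: I_D = ½ k_p V_ov² = 0.5 × 6.73 × 0.64² = 1.38 mA, giving V_SD = V_DD − I_D R_D = 2.44 − 1.38 × 3.09 = -1.82 V.
But -1.82 V < V_ov = 0.64 V, so the device is actually in triode.
In triode I_D = k_p[V_ov V_SD − ½ V_SD²] and I_D = (V_DD − V_SD)/R_D. Equating: 10.4 V_SD² − 14.31 V_SD + 2.44 = 0, giving V_SD = 0.199 V (the root below V_ov).
I_D = (2.44 − 0.199) / 3.09 = 0.725 mA.

I_D = 0.725 mA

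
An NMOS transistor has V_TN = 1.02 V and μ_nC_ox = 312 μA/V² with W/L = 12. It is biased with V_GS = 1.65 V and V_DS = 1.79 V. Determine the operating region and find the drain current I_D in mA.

Saturation; I_D = 0.743 mA

k_n = μ_nC_ox · (W/L) = 3.744 mA/V².
V_ov = V_GS − V_TN = 1.65 − 1.02 = 0.63 V.
Since V_DS = 1.79 V ≥ V_ov = 0.63 V, the device is in saturation.
I_D = ½ k_n V_ov² = 0.5 × 3.744 × 0.63² = 0.743 mA.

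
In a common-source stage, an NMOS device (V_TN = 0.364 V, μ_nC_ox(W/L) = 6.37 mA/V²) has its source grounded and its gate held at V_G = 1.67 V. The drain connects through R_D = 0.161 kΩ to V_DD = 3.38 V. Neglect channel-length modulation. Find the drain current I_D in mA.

I_D = 5.43 mA

V_GS = V_G = 1.67 V, so V_ov = 1.67 − 0.364 = 1.31 V.
Assume saturation: I_D = ½ k_n V_ov² = 0.5 × 6.37 × 1.31² = 5.43 mA, giving V_DS = V_DD − I_D R_D = 3.38 − 5.43 × 0.161 = 2.51 V.
V_DS = 2.51 V ≥ V_ov = 1.31 V, confirming saturation.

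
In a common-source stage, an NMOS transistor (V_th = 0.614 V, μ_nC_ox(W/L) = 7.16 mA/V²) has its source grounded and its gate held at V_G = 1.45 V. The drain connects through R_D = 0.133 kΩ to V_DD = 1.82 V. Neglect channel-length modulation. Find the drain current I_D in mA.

V_GS = V_G = 1.45 V, so V_ov = 1.45 − 0.614 = 0.836 V.
Assume saturation: I_D = ½ k_n V_ov² = 0.5 × 7.16 × 0.836² = 2.5 mA, giving V_DS = V_DD − I_D R_D = 1.82 − 2.5 × 0.133 = 1.49 V.
V_DS = 1.49 V ≥ V_ov = 0.836 V, confirming saturation.

I_D = 2.50 mA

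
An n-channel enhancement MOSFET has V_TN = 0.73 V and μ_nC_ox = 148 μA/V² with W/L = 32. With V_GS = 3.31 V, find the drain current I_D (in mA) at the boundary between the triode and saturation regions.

At the boundary V_DS = V_ov = V_GS − V_TN = 3.31 − 0.73 = 2.58 V.
k_n = μ_nC_ox · (W/L) = 4.736 mA/V².
I_D = ½ k_n V_ov² = 0.5 × 4.736 × 2.58² = 15.8 mA.

I_D = 15.8 mA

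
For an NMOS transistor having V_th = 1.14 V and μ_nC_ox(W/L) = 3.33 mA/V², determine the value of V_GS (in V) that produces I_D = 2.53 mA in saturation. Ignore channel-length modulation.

V_GS = 2.37 V

In saturation I_D = ½ k_n (V_GS − V_th)², so V_GS − V_th = √(2 I_D / k_n) = √(2 × 2.53 / 3.33) = 1.23 V.
V_GS = 1.14 + 1.23 = 2.37 V.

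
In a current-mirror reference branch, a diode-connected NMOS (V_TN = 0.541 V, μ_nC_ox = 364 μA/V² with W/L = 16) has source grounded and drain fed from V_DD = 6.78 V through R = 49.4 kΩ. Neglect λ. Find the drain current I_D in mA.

With gate tied to drain, V_GS = V_DS ≥ V_GS − V_TN, so the device is in saturation.
k_n = μ_nC_ox · (W/L) = 5.824 mA/V².
KCL at the drain: ½ k_n (V_GS − V_TN)² = (V_DD − V_GS)/R.
Let x = V_GS − 0.541. Then 144 x² + x − 6.239 = 0, giving x = 0.205 V (positive root), so V_GS = 0.746 V.
I_D = (V_DD − V_GS)/R = (6.78 − 0.746) / 49.4 = 0.122 mA.

I_D = 0.122 mA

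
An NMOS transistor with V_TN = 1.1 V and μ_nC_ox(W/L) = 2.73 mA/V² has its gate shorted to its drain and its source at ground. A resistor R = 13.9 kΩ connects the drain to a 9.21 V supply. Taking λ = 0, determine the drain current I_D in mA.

With gate tied to drain, V_GS = V_DS ≥ V_GS − V_TN, so the device is in saturation.
KCL at the drain: ½ k_n (V_GS − V_TN)² = (V_DD − V_GS)/R.
Let x = V_GS − 1.1. Then 19 x² + x − 8.11 = 0, giving x = 0.628 V (positive root), so V_GS = 1.73 V.
I_D = (V_DD − V_GS)/R = (9.21 − 1.73) / 13.9 = 0.538 mA.

I_D = 0.538 mA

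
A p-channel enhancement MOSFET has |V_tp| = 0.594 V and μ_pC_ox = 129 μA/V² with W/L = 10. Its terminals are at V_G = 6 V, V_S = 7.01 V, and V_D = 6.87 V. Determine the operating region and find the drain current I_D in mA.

V_SG = V_S − V_G = 7.01 − 6 = 1.01 V; V_SD = V_S − V_D = 7.01 − 6.87 = 0.14 V.
k_p = μ_pC_ox · (W/L) = 1.29 mA/V².
V_ov = V_SG − |V_tp| = 1.01 − 0.594 = 0.416 V.
Since V_SD = 0.14 V < V_ov = 0.416 V, the device is in the triode region.
I_D = k_p [V_ov · V_SD − ½ V_SD²] = 1.29 × [0.416 × 0.14 − 0.5 × 0.14²] = 0.0625 mA.

Triode; I_D = 0.0625 mA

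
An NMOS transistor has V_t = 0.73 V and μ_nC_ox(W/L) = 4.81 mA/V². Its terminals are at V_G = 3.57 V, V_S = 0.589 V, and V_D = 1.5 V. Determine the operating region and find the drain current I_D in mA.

V_GS = V_G − V_S = 3.57 − 0.589 = 2.98 V; V_DS = V_D − V_S = 1.5 − 0.589 = 0.911 V.
V_ov = V_GS − V_t = 2.98 − 0.73 = 2.25 V.
Since V_DS = 0.911 V < V_ov = 2.25 V, the device is in the triode region.
I_D = k_n [V_ov · V_DS − ½ V_DS²] = 4.81 × [2.25 × 0.911 − 0.5 × 0.911²] = 7.87 mA.

Triode; I_D = 7.87 mA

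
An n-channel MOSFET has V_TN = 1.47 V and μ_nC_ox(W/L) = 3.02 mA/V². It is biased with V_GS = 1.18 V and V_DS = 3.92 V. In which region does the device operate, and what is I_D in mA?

Cutoff; I_D = 0 mA

V_GS = 1.18 V < V_TN = 1.47 V, so the transistor is in cutoff.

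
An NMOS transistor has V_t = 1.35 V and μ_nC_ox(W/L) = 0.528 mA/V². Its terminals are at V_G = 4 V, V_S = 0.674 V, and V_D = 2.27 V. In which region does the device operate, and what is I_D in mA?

Triode; I_D = 0.993 mA

V_GS = V_G − V_S = 4 − 0.674 = 3.33 V; V_DS = V_D − V_S = 2.27 − 0.674 = 1.6 V.
V_ov = V_GS − V_t = 3.33 − 1.35 = 1.98 V.
Since V_DS = 1.6 V < V_ov = 1.98 V, the device is in the triode region.
I_D = k_n [V_ov · V_DS − ½ V_DS²] = 0.528 × [1.98 × 1.6 − 0.5 × 1.6²] = 0.993 mA.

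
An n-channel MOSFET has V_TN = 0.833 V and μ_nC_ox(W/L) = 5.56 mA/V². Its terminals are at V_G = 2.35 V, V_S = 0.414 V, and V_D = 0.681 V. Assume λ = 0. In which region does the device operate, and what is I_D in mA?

Triode; I_D = 1.44 mA

V_GS = V_G − V_S = 2.35 − 0.414 = 1.94 V; V_DS = V_D − V_S = 0.681 − 0.414 = 0.267 V.
V_ov = V_GS − V_TN = 1.94 − 0.833 = 1.1 V.
Since V_DS = 0.267 V < V_ov = 1.1 V, the device is in the triode region.
I_D = k_n [V_ov · V_DS − ½ V_DS²] = 5.56 × [1.1 × 0.267 − 0.5 × 0.267²] = 1.44 mA.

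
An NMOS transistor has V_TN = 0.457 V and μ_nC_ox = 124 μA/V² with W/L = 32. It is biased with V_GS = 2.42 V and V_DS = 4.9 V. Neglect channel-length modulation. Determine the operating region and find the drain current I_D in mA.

k_n = μ_nC_ox · (W/L) = 3.968 mA/V².
V_ov = V_GS − V_TN = 2.42 − 0.457 = 1.96 V.
Since V_DS = 4.9 V ≥ V_ov = 1.96 V, the device is in saturation.
I_D = ½ k_n V_ov² = 0.5 × 3.968 × 1.96² = 7.65 mA.

Saturation; I_D = 7.65 mA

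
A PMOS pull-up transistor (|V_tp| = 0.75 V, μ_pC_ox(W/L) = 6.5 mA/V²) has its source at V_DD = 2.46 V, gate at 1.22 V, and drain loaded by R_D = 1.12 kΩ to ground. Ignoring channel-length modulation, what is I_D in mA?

V_SG = V_DD − V_G = 2.46 − 1.22 = 1.24 V, so V_ov = 1.24 − 0.75 = 0.49 V.
Assume saturation: I_D = ½ k_p V_ov² = 0.5 × 6.5 × 0.49² = 0.78 mA, giving V_SD = V_DD − I_D R_D = 2.46 − 0.78 × 1.12 = 1.59 V.
V_SD = 1.59 V ≥ V_ov = 0.49 V, confirming saturation.

I_D = 0.780 mA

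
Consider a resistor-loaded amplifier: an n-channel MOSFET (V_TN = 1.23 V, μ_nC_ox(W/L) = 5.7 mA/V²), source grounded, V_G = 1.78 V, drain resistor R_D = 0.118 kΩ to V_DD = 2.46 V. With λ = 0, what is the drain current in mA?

V_GS = V_G = 1.78 V, so V_ov = 1.78 − 1.23 = 0.55 V.
Assume saturation: I_D = ½ k_n V_ov² = 0.5 × 5.7 × 0.55² = 0.862 mA, giving V_DS = V_DD − I_D R_D = 2.46 − 0.862 × 0.118 = 2.36 V.
V_DS = 2.36 V ≥ V_ov = 0.55 V, confirming saturation.

I_D = 0.862 mA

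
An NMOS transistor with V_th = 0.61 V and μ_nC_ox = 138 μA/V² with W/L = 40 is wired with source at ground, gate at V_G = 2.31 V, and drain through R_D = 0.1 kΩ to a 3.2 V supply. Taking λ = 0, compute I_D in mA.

I_D = 7.98 mA

V_GS = V_G = 2.31 V, so V_ov = 2.31 − 0.61 = 1.7 V.
k_n = μ_nC_ox · (W/L) = 5.52 mA/V².
Assume saturation: I_D = ½ k_n V_ov² = 0.5 × 5.52 × 1.7² = 7.98 mA, giving V_DS = V_DD − I_D R_D = 3.2 − 7.98 × 0.1 = 2.4 V.
V_DS = 2.4 V ≥ V_ov = 1.7 V, confirming saturation.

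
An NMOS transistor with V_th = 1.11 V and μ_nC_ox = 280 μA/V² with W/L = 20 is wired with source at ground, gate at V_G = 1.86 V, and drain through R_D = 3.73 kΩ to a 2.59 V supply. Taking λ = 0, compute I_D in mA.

V_GS = V_G = 1.86 V, so V_ov = 1.86 − 1.11 = 0.75 V.
k_n = μ_nC_ox · (W/L) = 5.6 mA/V².
Assume saturation: I_D = ½ k_n V_ov² = 0.5 × 5.6 × 0.75² = 1.57 mA, giving V_DS = V_DD − I_D R_D = 2.59 − 1.57 × 3.73 = -3.28 V.
But -3.28 V < V_ov = 0.75 V, so the device is actually in triode.
In triode I_D = k_n[V_ov V_DS − ½ V_DS²] and I_D = (V_DD − V_DS)/R_D. Equating: 10.4 V_DS² − 16.67 V_DS + 2.59 = 0, giving V_DS = 0.174 V (the root below V_ov).
I_D = (2.59 − 0.174) / 3.73 = 0.648 mA.

I_D = 0.648 mA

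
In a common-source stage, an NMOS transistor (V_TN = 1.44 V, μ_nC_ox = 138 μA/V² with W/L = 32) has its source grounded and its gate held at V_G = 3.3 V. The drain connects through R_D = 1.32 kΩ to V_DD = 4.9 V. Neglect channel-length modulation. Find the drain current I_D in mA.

V_GS = V_G = 3.3 V, so V_ov = 3.3 − 1.44 = 1.86 V.
k_n = μ_nC_ox · (W/L) = 4.416 mA/V².
Assume saturation: I_D = ½ k_n V_ov² = 0.5 × 4.416 × 1.86² = 7.64 mA, giving V_DS = V_DD − I_D R_D = 4.9 − 7.64 × 1.32 = -5.18 V.
But -5.18 V < V_ov = 1.86 V, so the device is actually in triode.
In triode I_D = k_n[V_ov V_DS − ½ V_DS²] and I_D = (V_DD − V_DS)/R_D. Equating: 2.91 V_DS² − 11.84 V_DS + 4.9 = 0, giving V_DS = 0.468 V (the root below V_ov).
I_D = (4.9 − 0.468) / 1.32 = 3.36 mA.

I_D = 3.36 mA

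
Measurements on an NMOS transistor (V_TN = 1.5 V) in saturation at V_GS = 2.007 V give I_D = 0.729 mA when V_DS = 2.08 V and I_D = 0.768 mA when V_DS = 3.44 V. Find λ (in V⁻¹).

With V_GS fixed, I_D ∝ (1 + λ V_DS) in saturation, so I_D2/I_D1 = (1 + λ V_DS2)/(1 + λ V_DS1).
0.768/0.729 = 1.053 = (1 + 3.44 λ)/(1 + 2.08 λ).
Solving: λ (I_D1 V_DS2 − I_D2 V_DS1) = I_D2 − I_D1, so λ = (0.768 − 0.729) / (0.729 × 3.44 − 0.768 × 2.08) = 0.039 / 0.91 = 0.0428 V⁻¹.

λ = 0.0428 V⁻¹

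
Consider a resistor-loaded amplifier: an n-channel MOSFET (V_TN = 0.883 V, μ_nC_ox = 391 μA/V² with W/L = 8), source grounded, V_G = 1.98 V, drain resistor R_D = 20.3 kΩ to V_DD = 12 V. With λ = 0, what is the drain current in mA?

V_GS = V_G = 1.98 V, so V_ov = 1.98 − 0.883 = 1.1 V.
k_n = μ_nC_ox · (W/L) = 3.128 mA/V².
Assume saturation: I_D = ½ k_n V_ov² = 0.5 × 3.128 × 1.1² = 1.88 mA, giving V_DS = V_DD − I_D R_D = 12 − 1.88 × 20.3 = -26.2 V.
But -26.2 V < V_ov = 1.1 V, so the device is actually in triode.
In triode I_D = k_n[V_ov V_DS − ½ V_DS²] and I_D = (V_DD − V_DS)/R_D. Equating: 31.7 V_DS² − 70.66 V_DS + 12 = 0, giving V_DS = 0.185 V (the root below V_ov).
I_D = (12 − 0.185) / 20.3 = 0.582 mA.

I_D = 0.582 mA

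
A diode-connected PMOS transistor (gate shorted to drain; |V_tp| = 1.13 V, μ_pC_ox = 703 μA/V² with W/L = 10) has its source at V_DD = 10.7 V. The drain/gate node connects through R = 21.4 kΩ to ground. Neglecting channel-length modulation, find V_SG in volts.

With gate tied to drain, V_SG = V_SD ≥ V_SG − |V_tp|, so the device is in saturation.
k_p = μ_pC_ox · (W/L) = 7.03 mA/V².
KCL at the drain: ½ k_p (V_SG − |V_tp|)² = (V_DD − V_SG)/R.
Let x = V_SG − 1.13. Then 75.2 x² + x − 9.57 = 0, giving x = 0.35 V (positive root), so V_SG = 1.48 V.
I_D = (V_DD − V_SG)/R = (10.7 − 1.48) / 21.4 = 0.431 mA.

V_SG = 1.48 V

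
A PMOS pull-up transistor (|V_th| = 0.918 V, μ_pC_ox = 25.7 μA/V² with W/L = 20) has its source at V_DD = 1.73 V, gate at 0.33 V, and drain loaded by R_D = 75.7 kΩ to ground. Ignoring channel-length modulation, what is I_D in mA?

I_D = 0.0216 mA

V_SG = V_DD − V_G = 1.73 − 0.33 = 1.4 V, so V_ov = 1.4 − 0.918 = 0.482 V.
k_p = μ_pC_ox · (W/L) = 0.514 mA/V².
Assume saturation: I_D = ½ k_p V_ov² = 0.5 × 0.514 × 0.482² = 0.0597 mA, giving V_SD = V_DD − I_D R_D = 1.73 − 0.0597 × 75.7 = -2.79 V.
But -2.79 V < V_ov = 0.482 V, so the device is actually in triode.
In triode I_D = k_p[V_ov V_SD − ½ V_SD²] and I_D = (V_DD − V_SD)/R_D. Equating: 19.5 V_SD² − 19.75 V_SD + 1.73 = 0, giving V_SD = 0.0968 V (the root below V_ov).
I_D = (1.73 − 0.0968) / 75.7 = 0.0216 mA.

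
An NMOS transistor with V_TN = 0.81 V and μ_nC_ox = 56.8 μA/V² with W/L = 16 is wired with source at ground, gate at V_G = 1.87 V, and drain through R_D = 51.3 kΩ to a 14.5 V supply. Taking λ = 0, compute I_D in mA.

I_D = 0.276 mA

V_GS = V_G = 1.87 V, so V_ov = 1.87 − 0.81 = 1.06 V.
k_n = μ_nC_ox · (W/L) = 0.9088 mA/V².
Assume saturation: I_D = ½ k_n V_ov² = 0.5 × 0.9088 × 1.06² = 0.511 mA, giving V_DS = V_DD − I_D R_D = 14.5 − 0.511 × 51.3 = -11.7 V.
But -11.7 V < V_ov = 1.06 V, so the device is actually in triode.
In triode I_D = k_n[V_ov V_DS − ½ V_DS²] and I_D = (V_DD − V_DS)/R_D. Equating: 23.3 V_DS² − 50.42 V_DS + 14.5 = 0, giving V_DS = 0.342 V (the root below V_ov).
I_D = (14.5 − 0.342) / 51.3 = 0.276 mA.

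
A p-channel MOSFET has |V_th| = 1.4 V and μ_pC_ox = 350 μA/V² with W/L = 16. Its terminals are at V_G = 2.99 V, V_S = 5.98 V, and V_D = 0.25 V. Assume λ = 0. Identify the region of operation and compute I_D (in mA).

V_SG = V_S − V_G = 5.98 − 2.99 = 2.99 V; V_SD = V_S − V_D = 5.98 − 0.25 = 5.73 V.
k_p = μ_pC_ox · (W/L) = 5.6 mA/V².
V_ov = V_SG − |V_th| = 2.99 − 1.4 = 1.59 V.
Since V_SD = 5.73 V ≥ V_ov = 1.59 V, the device is in saturation.
I_D = ½ k_p V_ov² = 0.5 × 5.6 × 1.59² = 7.08 mA.

Saturation; I_D = 7.08 mA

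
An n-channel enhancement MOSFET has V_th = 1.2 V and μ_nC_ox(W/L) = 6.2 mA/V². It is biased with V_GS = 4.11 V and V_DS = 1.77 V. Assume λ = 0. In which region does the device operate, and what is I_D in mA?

V_ov = V_GS − V_th = 4.11 − 1.2 = 2.91 V.
Since V_DS = 1.77 V < V_ov = 2.91 V, the device is in the triode region.
I_D = k_n [V_ov · V_DS − ½ V_DS²] = 6.2 × [2.91 × 1.77 − 0.5 × 1.77²] = 22.2 mA.

Triode; I_D = 22.2 mA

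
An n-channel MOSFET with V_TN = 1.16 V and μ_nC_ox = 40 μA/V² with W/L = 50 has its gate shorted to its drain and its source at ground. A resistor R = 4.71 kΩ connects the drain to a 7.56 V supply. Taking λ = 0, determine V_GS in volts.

With gate tied to drain, V_GS = V_DS ≥ V_GS − V_TN, so the device is in saturation.
k_n = μ_nC_ox · (W/L) = 2 mA/V².
KCL at the drain: ½ k_n (V_GS − V_TN)² = (V_DD − V_GS)/R.
Let x = V_GS − 1.16. Then 4.71 x² + x − 6.4 = 0, giving x = 1.06 V (positive root), so V_GS = 2.22 V.
I_D = (V_DD − V_GS)/R = (7.56 − 2.22) / 4.71 = 1.13 mA.

V_GS = 2.22 V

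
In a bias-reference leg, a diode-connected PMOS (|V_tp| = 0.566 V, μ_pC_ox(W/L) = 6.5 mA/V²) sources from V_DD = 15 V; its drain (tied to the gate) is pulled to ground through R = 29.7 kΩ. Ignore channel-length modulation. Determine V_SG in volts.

With gate tied to drain, V_SG = V_SD ≥ V_SG − |V_tp|, so the device is in saturation.
KCL at the drain: ½ k_p (V_SG − |V_tp|)² = (V_DD − V_SG)/R.
Let x = V_SG − 0.566. Then 96.5 x² + x − 14.43 = 0, giving x = 0.382 V (positive root), so V_SG = 0.948 V.
I_D = (V_DD − V_SG)/R = (15 − 0.948) / 29.7 = 0.473 mA.

V_SG = 0.948 V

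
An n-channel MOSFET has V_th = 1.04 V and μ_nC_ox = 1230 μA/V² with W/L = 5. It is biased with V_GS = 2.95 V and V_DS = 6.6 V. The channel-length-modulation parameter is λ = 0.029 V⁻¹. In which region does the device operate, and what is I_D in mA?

Saturation; I_D = 13.4 mA

k_n = μ_nC_ox · (W/L) = 6.15 mA/V².
V_ov = V_GS − V_th = 2.95 − 1.04 = 1.91 V.
Since V_DS = 6.6 V ≥ V_ov = 1.91 V, the device is in saturation.
I_D = ½ k_n V_ov² (1 + λ V_DS) = 0.5 × 6.15 × 1.91² × (1 + 0.029 × 6.6) = 13.4 mA.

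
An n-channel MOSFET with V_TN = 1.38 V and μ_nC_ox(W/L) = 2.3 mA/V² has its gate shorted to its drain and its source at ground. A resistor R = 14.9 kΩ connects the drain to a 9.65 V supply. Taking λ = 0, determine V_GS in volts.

With gate tied to drain, V_GS = V_DS ≥ V_GS − V_TN, so the device is in saturation.
KCL at the drain: ½ k_n (V_GS − V_TN)² = (V_DD − V_GS)/R.
Let x = V_GS − 1.38. Then 17.1 x² + x − 8.27 = 0, giving x = 0.666 V (positive root), so V_GS = 2.05 V.
I_D = (V_DD − V_GS)/R = (9.65 − 2.05) / 14.9 = 0.51 mA.

V_GS = 2.05 V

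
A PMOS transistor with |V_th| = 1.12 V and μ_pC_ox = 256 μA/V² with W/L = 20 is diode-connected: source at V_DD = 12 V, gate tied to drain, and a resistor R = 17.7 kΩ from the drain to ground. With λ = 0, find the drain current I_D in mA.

I_D = 0.588 mA

With gate tied to drain, V_SG = V_SD ≥ V_SG − |V_th|, so the device is in saturation.
k_p = μ_pC_ox · (W/L) = 5.12 mA/V².
KCL at the drain: ½ k_p (V_SG − |V_th|)² = (V_DD − V_SG)/R.
Let x = V_SG − 1.12. Then 45.3 x² + x − 10.88 = 0, giving x = 0.479 V (positive root), so V_SG = 1.6 V.
I_D = (V_DD − V_SG)/R = (12 − 1.6) / 17.7 = 0.588 mA.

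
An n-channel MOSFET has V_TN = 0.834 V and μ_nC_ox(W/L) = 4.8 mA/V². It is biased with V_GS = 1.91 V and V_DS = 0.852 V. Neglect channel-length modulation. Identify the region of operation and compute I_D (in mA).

Triode; I_D = 2.66 mA

V_ov = V_GS − V_TN = 1.91 − 0.834 = 1.08 V.
Since V_DS = 0.852 V < V_ov = 1.08 V, the device is in the triode region.
I_D = k_n [V_ov · V_DS − ½ V_DS²] = 4.8 × [1.08 × 0.852 − 0.5 × 0.852²] = 2.66 mA.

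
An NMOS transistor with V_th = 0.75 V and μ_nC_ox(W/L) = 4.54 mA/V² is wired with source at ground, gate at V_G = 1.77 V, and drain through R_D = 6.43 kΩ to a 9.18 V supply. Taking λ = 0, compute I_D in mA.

V_GS = V_G = 1.77 V, so V_ov = 1.77 − 0.75 = 1.02 V.
Assume saturation: I_D = ½ k_n V_ov² = 0.5 × 4.54 × 1.02² = 2.36 mA, giving V_DS = V_DD − I_D R_D = 9.18 − 2.36 × 6.43 = -6.01 V.
But -6.01 V < V_ov = 1.02 V, so the device is actually in triode.
In triode I_D = k_n[V_ov V_DS − ½ V_DS²] and I_D = (V_DD − V_DS)/R_D. Equating: 14.6 V_DS² − 30.78 V_DS + 9.18 = 0, giving V_DS = 0.36 V (the root below V_ov).
I_D = (9.18 − 0.36) / 6.43 = 1.37 mA.

I_D = 1.37 mA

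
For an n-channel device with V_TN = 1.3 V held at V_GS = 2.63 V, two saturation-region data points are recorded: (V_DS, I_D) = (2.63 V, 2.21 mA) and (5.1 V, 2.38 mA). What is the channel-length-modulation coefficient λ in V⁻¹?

With V_GS fixed, I_D ∝ (1 + λ V_DS) in saturation, so I_D2/I_D1 = (1 + λ V_DS2)/(1 + λ V_DS1).
2.38/2.21 = 1.077 = (1 + 5.1 λ)/(1 + 2.63 λ).
Solving: λ (I_D1 V_DS2 − I_D2 V_DS1) = I_D2 − I_D1, so λ = (2.38 − 2.21) / (2.21 × 5.1 − 2.38 × 2.63) = 0.17 / 5.01 = 0.0339 V⁻¹.

λ = 0.0339 V⁻¹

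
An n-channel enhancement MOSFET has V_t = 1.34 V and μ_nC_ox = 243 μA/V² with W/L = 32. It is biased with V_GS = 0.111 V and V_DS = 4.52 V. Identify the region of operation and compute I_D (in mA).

Cutoff; I_D = 0 mA

V_GS = 0.111 V < V_t = 1.34 V, so the transistor is in cutoff.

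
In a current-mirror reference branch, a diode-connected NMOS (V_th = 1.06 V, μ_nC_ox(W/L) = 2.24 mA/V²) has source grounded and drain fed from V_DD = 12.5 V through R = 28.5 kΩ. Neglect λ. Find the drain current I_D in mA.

With gate tied to drain, V_GS = V_DS ≥ V_GS − V_th, so the device is in saturation.
KCL at the drain: ½ k_n (V_GS − V_th)² = (V_DD − V_GS)/R.
Let x = V_GS − 1.06. Then 31.9 x² + x − 11.44 = 0, giving x = 0.583 V (positive root), so V_GS = 1.64 V.
I_D = (V_DD − V_GS)/R = (12.5 − 1.64) / 28.5 = 0.381 mA.

I_D = 0.381 mA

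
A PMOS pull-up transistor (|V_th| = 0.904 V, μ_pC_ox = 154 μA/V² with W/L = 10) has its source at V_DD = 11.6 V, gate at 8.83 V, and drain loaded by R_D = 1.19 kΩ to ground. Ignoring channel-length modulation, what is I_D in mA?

V_SG = V_DD − V_G = 11.6 − 8.83 = 2.77 V, so V_ov = 2.77 − 0.904 = 1.87 V.
k_p = μ_pC_ox · (W/L) = 1.54 mA/V².
Assume saturation: I_D = ½ k_p V_ov² = 0.5 × 1.54 × 1.87² = 2.68 mA, giving V_SD = V_DD − I_D R_D = 11.6 − 2.68 × 1.19 = 8.41 V.
V_SD = 8.41 V ≥ V_ov = 1.87 V, confirming saturation.

I_D = 2.68 mA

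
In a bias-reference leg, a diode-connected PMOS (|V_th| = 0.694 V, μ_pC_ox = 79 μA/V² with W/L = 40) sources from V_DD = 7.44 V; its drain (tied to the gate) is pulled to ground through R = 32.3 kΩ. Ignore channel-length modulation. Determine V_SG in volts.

V_SG = 1.05 V

With gate tied to drain, V_SG = V_SD ≥ V_SG − |V_th|, so the device is in saturation.
k_p = μ_pC_ox · (W/L) = 3.16 mA/V².
KCL at the drain: ½ k_p (V_SG − |V_th|)² = (V_DD − V_SG)/R.
Let x = V_SG − 0.694. Then 51 x² + x − 6.746 = 0, giving x = 0.354 V (positive root), so V_SG = 1.05 V.
I_D = (V_DD − V_SG)/R = (7.44 − 1.05) / 32.3 = 0.198 mA.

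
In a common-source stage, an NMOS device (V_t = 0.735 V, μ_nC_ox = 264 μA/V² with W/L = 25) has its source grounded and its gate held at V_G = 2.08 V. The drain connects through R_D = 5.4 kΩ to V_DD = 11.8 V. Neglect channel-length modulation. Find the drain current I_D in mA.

I_D = 2.14 mA

V_GS = V_G = 2.08 V, so V_ov = 2.08 − 0.735 = 1.35 V.
k_n = μ_nC_ox · (W/L) = 6.6 mA/V².
Assume saturation: I_D = ½ k_n V_ov² = 0.5 × 6.6 × 1.35² = 5.97 mA, giving V_DS = V_DD − I_D R_D = 11.8 − 5.97 × 5.4 = -20.4 V.
But -20.4 V < V_ov = 1.35 V, so the device is actually in triode.
In triode I_D = k_n[V_ov V_DS − ½ V_DS²] and I_D = (V_DD − V_DS)/R_D. Equating: 17.8 V_DS² − 48.94 V_DS + 11.8 = 0, giving V_DS = 0.267 V (the root below V_ov).
I_D = (11.8 − 0.267) / 5.4 = 2.14 mA.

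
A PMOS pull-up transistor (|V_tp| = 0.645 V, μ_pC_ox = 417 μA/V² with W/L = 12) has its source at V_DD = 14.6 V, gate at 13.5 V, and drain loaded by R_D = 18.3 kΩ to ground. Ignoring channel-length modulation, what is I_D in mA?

V_SG = V_DD − V_G = 14.6 − 13.5 = 1.1 V, so V_ov = 1.1 − 0.645 = 0.455 V.
k_p = μ_pC_ox · (W/L) = 5.004 mA/V².
Assume saturation: I_D = ½ k_p V_ov² = 0.5 × 5.004 × 0.455² = 0.518 mA, giving V_SD = V_DD − I_D R_D = 14.6 − 0.518 × 18.3 = 5.12 V.
V_SD = 5.12 V ≥ V_ov = 0.455 V, confirming saturation.

I_D = 0.518 mA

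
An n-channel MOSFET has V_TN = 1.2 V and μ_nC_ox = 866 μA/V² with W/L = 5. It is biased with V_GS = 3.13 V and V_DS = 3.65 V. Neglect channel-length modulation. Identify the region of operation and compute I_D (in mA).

Saturation; I_D = 8.06 mA

k_n = μ_nC_ox · (W/L) = 4.33 mA/V².
V_ov = V_GS − V_TN = 3.13 − 1.2 = 1.93 V.
Since V_DS = 3.65 V ≥ V_ov = 1.93 V, the device is in saturation.
I_D = ½ k_n V_ov² = 0.5 × 4.33 × 1.93² = 8.06 mA.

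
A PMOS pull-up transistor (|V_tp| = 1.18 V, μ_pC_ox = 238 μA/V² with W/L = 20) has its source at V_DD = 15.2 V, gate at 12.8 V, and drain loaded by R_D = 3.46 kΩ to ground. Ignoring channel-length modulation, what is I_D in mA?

I_D = 3.54 mA

V_SG = V_DD − V_G = 15.2 − 12.8 = 2.4 V, so V_ov = 2.4 − 1.18 = 1.22 V.
k_p = μ_pC_ox · (W/L) = 4.76 mA/V².
Assume saturation: I_D = ½ k_p V_ov² = 0.5 × 4.76 × 1.22² = 3.54 mA, giving V_SD = V_DD − I_D R_D = 15.2 − 3.54 × 3.46 = 2.94 V.
V_SD = 2.94 V ≥ V_ov = 1.22 V, confirming saturation.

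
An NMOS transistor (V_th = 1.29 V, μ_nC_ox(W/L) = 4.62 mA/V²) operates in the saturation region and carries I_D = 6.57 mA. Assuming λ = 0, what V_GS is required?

In saturation I_D = ½ k_n (V_GS − V_th)², so V_GS − V_th = √(2 I_D / k_n) = √(2 × 6.57 / 4.62) = 1.69 V.
V_GS = 1.29 + 1.69 = 2.98 V.

V_GS = 2.98 V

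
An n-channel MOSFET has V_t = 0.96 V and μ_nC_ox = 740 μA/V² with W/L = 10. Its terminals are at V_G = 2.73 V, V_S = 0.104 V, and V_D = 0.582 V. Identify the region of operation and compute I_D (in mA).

V_GS = V_G − V_S = 2.73 − 0.104 = 2.63 V; V_DS = V_D − V_S = 0.582 − 0.104 = 0.478 V.
k_n = μ_nC_ox · (W/L) = 7.4 mA/V².
V_ov = V_GS − V_t = 2.63 − 0.96 = 1.67 V.
Since V_DS = 0.478 V < V_ov = 1.67 V, the device is in the triode region.
I_D = k_n [V_ov · V_DS − ½ V_DS²] = 7.4 × [1.67 × 0.478 − 0.5 × 0.478²] = 5.05 mA.

Triode; I_D = 5.05 mA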